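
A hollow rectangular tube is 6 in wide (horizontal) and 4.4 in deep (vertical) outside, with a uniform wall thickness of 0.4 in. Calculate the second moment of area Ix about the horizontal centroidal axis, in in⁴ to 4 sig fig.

Ix ≈ 22.37 in⁴

Decompose the section into non-overlapping parts with the origin at the bottom-left of its bounding rectangle.
Outer rectangle: 6 × 4.4, A = 26.4 in², y = 2.2 in, Ī = 42.592 in⁴.
Inner void (subtracted): 5.2 × 3.6, A = 18.72 in², y = 2.2 in, Ī = 20.2176 in⁴.
By symmetry the centroid is at mid-height, ȳ = 2.2 in.
All pieces are centred on the horizontal centroidal axis, so I = ΣĪ (holes subtracted) = 22.3744 in⁴.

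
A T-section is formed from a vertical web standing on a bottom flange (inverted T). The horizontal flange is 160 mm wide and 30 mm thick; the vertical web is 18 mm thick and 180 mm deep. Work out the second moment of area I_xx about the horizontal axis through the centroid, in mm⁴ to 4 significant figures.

Split into non-overlapping primitives; take the origin at the lower-left of the bounding box.
Flange: 160 × 30, A = 4 800 mm², y = 15 mm, Ī = 360 000 mm⁴.
Web: 18 × 180, A = 3 240 mm², y = 120 mm, Ī = 8 748 000 mm⁴.
Centroid: ȳ = ΣA·y / ΣA = 57.3134 mm.
Transfer each piece to the horizontal axis through the centroid using Ī + A·d² with d = y − 57.3134:
  flange: d = -42.3134 mm → contributes +8 954 048 mm⁴
  web: d = 62.6866 mm → contributes +21 479 922 mm⁴
Total I = 30 433 970 mm⁴.

I_xx ≈ 3.043 × 10⁷ mm⁴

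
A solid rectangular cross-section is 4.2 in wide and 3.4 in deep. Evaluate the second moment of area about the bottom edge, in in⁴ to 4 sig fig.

I_base ≈ 55.03 in⁴

The section: 4.2 × 3.4, A = 14.28 in², y = 1.7 in, Ī = 13.7564 in⁴.
Transfer it to the base of the section using Ī + A·d² with d = y − 0:
  the section: d = 1.7 in → contributes +55.0256 in⁴
Total I = 55.0256 in⁴.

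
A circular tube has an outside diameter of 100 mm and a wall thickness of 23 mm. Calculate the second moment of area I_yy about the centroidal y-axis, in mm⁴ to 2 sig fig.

Decompose the section into non-overlapping parts with the origin at the bottom-left of its bounding rectangle.
Outer circle: ⌀100, A = 7 854 mm², x = 50 mm, Ī = 4 908 739 mm⁴.
Bore (subtracted): ⌀54, A = 2 290 mm², x = 50 mm, Ī = 417 393 mm⁴.
By symmetry the centroid is at mid-width, x̄ = 50 mm.
All pieces are centred on the centroidal y-axis, so I = ΣĪ (holes subtracted) = 4 491 346 mm⁴.

I_yy ≈ 4.5 × 10⁶ mm⁴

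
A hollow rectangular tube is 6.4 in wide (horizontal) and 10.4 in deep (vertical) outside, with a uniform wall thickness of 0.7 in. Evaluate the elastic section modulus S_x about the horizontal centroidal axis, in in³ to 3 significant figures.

S_x ≈ 57.0 in³

Split into non-overlapping primitives; take the origin at the lower-left of the bounding box.
Outer rectangle: 6.4 × 10.4, A = 66.56 in², y = 5.2 in, Ī = 599.93 in⁴.
Inner void (subtracted): 5 × 9, A = 45 in², y = 5.2 in, Ī = 303.75 in⁴.
By symmetry the centroid is at mid-height, ȳ = 5.2 in.
All pieces are centred on the horizontal centroidal axis, so I = ΣĪ (holes subtracted) = 296.18 in⁴.
Extreme fibre distance c = 5.2 in; S = I/c = 56.957 in³.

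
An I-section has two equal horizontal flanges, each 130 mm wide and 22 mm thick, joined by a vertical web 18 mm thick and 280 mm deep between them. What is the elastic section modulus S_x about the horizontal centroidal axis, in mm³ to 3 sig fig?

S_x ≈ 1.01 × 10⁶ mm³

Break the section into simple shapes (no overlaps), measuring from the bottom-left corner of the bounding box.
Bottom flange: 130 × 22, A = 2 860 mm², y = 11 mm, Ī = 115 353 mm⁴.
Web: 18 × 280, A = 5 040 mm², y = 162 mm, Ī = 32 928 000 mm⁴.
Top flange: 130 × 22, A = 2 860 mm², y = 313 mm, Ī = 115 353 mm⁴.
By symmetry the centroid is at mid-height, ȳ = 162 mm.
Transfer each piece to the horizontal centroidal axis using Ī + A·d² with d = y − 162:
  bottom flange: d = -151 mm → contributes +65 326 213 mm⁴
  web: d = 0 mm → contributes +32 928 000 mm⁴
  top flange: d = 151 mm → contributes +65 326 213 mm⁴
Total I = 163 580 427 mm⁴.
Extreme fibre distance c = 162 mm; S = I/c = 1 009 756 mm³.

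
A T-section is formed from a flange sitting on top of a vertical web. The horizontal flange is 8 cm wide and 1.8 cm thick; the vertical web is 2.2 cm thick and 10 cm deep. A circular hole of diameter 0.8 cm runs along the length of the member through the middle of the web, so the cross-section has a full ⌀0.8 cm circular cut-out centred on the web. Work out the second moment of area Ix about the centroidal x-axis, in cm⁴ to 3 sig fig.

Ix ≈ 487 cm⁴

Decompose the section into non-overlapping parts with the origin at the bottom-left of its bounding rectangle.
Flange: 8 × 1.8, A = 14.4 cm², y = 10.9 cm, Ī = 3.888 cm⁴.
Web: 2.2 × 10, A = 22 cm², y = 5 cm, Ī = 183.33 cm⁴.
Hole (subtracted): ⌀0.8, A = 0.50265 cm², y = 5 cm, Ī = 0.020106 cm⁴.
Centroid: ȳ = ΣA·y / ΣA = 7.3667 cm.
Transfer each piece to the centroidal x-axis using Ī + A·d² with d = y − 7.3667:
  flange: d = 3.5333 cm → contributes +183.66 cm⁴
  web: d = -2.3667 cm → contributes +306.57 cm⁴
  hole: d = -2.3667 cm → contributes −2.8357 cm⁴
Total I = 487.39 cm⁴.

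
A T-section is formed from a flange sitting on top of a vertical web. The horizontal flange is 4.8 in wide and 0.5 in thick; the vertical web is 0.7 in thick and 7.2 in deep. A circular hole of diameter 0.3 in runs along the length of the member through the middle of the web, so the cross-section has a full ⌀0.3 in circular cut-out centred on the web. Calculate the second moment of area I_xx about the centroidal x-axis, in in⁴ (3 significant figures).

Treat the section as a set of non-overlapping primitives; coordinates are from the bounding-box lower-left.
Flange: 4.8 × 0.5, A = 2.4 in², y = 7.45 in, Ī = 0.05 in⁴.
Web: 0.7 × 7.2, A = 5.04 in², y = 3.6 in, Ī = 21.773 in⁴.
Hole (subtracted): ⌀0.3, A = 0.070686 in², y = 3.6 in, Ī = 0.00039761 in⁴.
Centroid: ȳ = ΣA·y / ΣA = 4.8538 in.
Transfer each piece to the centroidal x-axis using Ī + A·d² with d = y − 4.8538:
  flange: d = 2.5962 in → contributes +16.226 in⁴
  web: d = -1.2538 in → contributes +29.696 in⁴
  hole: d = -1.2538 in → contributes −0.11153 in⁴
Total I = 45.811 in⁴.

I_xx ≈ 45.8 in⁴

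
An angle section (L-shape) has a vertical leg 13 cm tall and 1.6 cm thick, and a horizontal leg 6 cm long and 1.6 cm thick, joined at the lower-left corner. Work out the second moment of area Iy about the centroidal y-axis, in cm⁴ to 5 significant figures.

Iy ≈ 63.133 cm⁴

Split into non-overlapping primitives; take the origin at the lower-left of the bounding box.
Vertical leg: 1.6 × 13, A = 20.8 cm², x = 0.8 cm, Ī = 4.437333 cm⁴.
Horizontal leg (remainder): 4.4 × 1.6, A = 7.04 cm², x = 3.8 cm, Ī = 11.35787 cm⁴.
Centroid: x̄ = ΣA·x / ΣA = 1.558621 cm.
Transfer each piece to the centroidal y-axis using Ī + A·d² with d = x − 1.558621:
  vertical leg: d = -0.7586207 cm → contributes +16.40784 cm⁴
  horizontal leg (remainder): d = 2.241379 cm → contributes +46.72529 cm⁴
Total I = 63.13313 cm⁴.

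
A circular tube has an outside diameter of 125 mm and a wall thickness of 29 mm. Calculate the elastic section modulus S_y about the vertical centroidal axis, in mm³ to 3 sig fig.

Split into non-overlapping primitives; take the origin at the lower-left of the bounding box.
Outer circle: ⌀125, A = 12 272 mm², x = 62.5 mm, Ī = 11 984 225 mm⁴.
Bore (subtracted): ⌀67, A = 3525.7 mm², x = 62.5 mm, Ī = 989 166 mm⁴.
By symmetry the centroid is at mid-width, x̄ = 62.5 mm.
All pieces are centred on the vertical centroidal axis, so I = ΣĪ (holes subtracted) = 10 995 059 mm⁴.
Extreme fibre distance c = 62.5 mm; S = I/c = 175 921 mm³.

S_y ≈ 1.76 × 10⁵ mm³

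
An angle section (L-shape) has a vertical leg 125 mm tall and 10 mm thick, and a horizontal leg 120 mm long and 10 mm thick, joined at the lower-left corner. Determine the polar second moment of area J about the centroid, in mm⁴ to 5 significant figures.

Treat the section as a set of non-overlapping primitives; coordinates are from the bounding-box lower-left.
Vertical leg: 10 × 125, A = 1 250 mm², y = 62.5 mm, Ī = 1 627 604 mm⁴.
Horizontal leg (remainder): 110 × 10, A = 1 100 mm², y = 5 mm, Ī = 9166.667 mm⁴.
Centroid: ȳ = ΣA·y / ΣA = 35.58511 mm.
Transfer each piece to the centroidal x-axis using Ī + A·d² with d = y − 35.58511:
  vertical leg: d = 26.91489 mm → contributes +2 533 119 mm⁴
  horizontal leg (remainder): d = -30.58511 mm → contributes +1 038 160 mm⁴
Total I = 3 571 279 mm⁴.
For the y-axis: x̄ = 33.08511 mm.
Repeating about the centroidal y-axis gives I_y = 3 225 966 mm⁴.
Polar second moment: J = I_x + I_y = 6 797 245 mm⁴.

J ≈ 6.7972 × 10⁶ mm⁴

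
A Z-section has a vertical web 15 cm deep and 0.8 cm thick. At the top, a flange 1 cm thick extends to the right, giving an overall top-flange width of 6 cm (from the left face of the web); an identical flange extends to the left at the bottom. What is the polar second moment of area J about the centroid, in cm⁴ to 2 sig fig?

Treat the section as a set of non-overlapping primitives; coordinates are from the bounding-box lower-left.
Web: 0.8 × 15, A = 12 cm², y = 7.5 cm, Ī = 225 cm⁴.
Top flange (beyond web): 5.2 × 1, A = 5.2 cm², y = 14.5 cm, Ī = 0.4333 cm⁴.
Bottom flange (beyond web): 5.2 × 1, A = 5.2 cm², y = 0.5 cm, Ī = 0.4333 cm⁴.
Centroid: ȳ = ΣA·y / ΣA = 7.5 cm.
Transfer each piece to the centroidal x-axis using Ī + A·d² with d = y − 7.5:
  web: d = 0 cm → contributes +225 cm⁴
  top flange (beyond web): d = 7 cm → contributes +255.2 cm⁴
  bottom flange (beyond web): d = -7 cm → contributes +255.2 cm⁴
Total I = 735.5 cm⁴.
For the y-axis: x̄ = 5.6 cm.
Repeating about the centroidal y-axis gives I_y = 117.7 cm⁴.
Polar second moment: J = I_x + I_y = 853.1 cm⁴.

J ≈ 850 cm⁴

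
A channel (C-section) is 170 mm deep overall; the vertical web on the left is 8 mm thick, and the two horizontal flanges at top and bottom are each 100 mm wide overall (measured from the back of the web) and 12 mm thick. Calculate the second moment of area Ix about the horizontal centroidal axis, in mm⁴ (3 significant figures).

Ix ≈ 1.71 × 10⁷ mm⁴

Treat the section as a set of non-overlapping primitives; coordinates are from the bounding-box lower-left.
Web: 8 × 170, A = 1 360 mm², y = 85 mm, Ī = 3 275 333 mm⁴.
Top flange (beyond web): 92 × 12, A = 1 104 mm², y = 164 mm, Ī = 13 248 mm⁴.
Bottom flange (beyond web): 92 × 12, A = 1 104 mm², y = 6 mm, Ī = 13 248 mm⁴.
By symmetry the centroid is at mid-height, ȳ = 85 mm.
Transfer each piece to the horizontal centroidal axis using Ī + A·d² with d = y − 85:
  web: d = 0 mm → contributes +3 275 333 mm⁴
  top flange (beyond web): d = 79 mm → contributes +6 903 312 mm⁴
  bottom flange (beyond web): d = -79 mm → contributes +6 903 312 mm⁴
Total I = 17 081 957 mm⁴.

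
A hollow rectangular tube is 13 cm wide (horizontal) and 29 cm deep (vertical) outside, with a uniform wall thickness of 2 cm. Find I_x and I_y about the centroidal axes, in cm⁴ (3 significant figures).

Decompose the section into non-overlapping parts with the origin at the bottom-left of its bounding rectangle.
Outer rectangle: 13 × 29, A = 377 cm², y = 14.5 cm, Ī = 26 421 cm⁴.
Inner void (subtracted): 9 × 25, A = 225 cm², y = 14.5 cm, Ī = 11 719 cm⁴.
By symmetry the centroid is at mid-height, ȳ = 14.5 cm.
All pieces are centred on the centroidal x-axis, so I = ΣĪ (holes subtracted) = 14 703 cm⁴.
Repeating about the centroidal y-axis gives I_y = 3790.7 cm⁴.

I_x ≈ 1.47 × 10⁴ cm⁴, I_y ≈ 3790 cm⁴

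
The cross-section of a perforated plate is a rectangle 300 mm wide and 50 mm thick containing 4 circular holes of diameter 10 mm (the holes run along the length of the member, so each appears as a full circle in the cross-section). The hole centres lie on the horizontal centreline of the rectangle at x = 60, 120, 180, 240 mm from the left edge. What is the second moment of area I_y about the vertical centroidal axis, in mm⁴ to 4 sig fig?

I_y ≈ 1.111 × 10⁸ mm⁴

Split into non-overlapping primitives; take the origin at the lower-left of the bounding box.
Plate: 300 × 50, A = 15 000 mm², x = 150 mm, Ī = 112 500 000 mm⁴.
Hole 1 (subtracted): ⌀10, A = 78.5398 mm², x = 60 mm, Ī = 490.874 mm⁴.
Hole 2 (subtracted): ⌀10, A = 78.5398 mm², x = 120 mm, Ī = 490.874 mm⁴.
Hole 3 (subtracted): ⌀10, A = 78.5398 mm², x = 180 mm, Ī = 490.874 mm⁴.
Hole 4 (subtracted): ⌀10, A = 78.5398 mm², x = 240 mm, Ī = 490.874 mm⁴.
By symmetry the centroid is at mid-width, x̄ = 150 mm.
Transfer each piece to the vertical centroidal axis using Ī + A·d² with d = x − 150:
  plate: d = 0 mm → contributes +112 500 000 mm⁴
  hole 1: d = -90 mm → contributes −636 663 mm⁴
  hole 2: d = -30 mm → contributes −71176.7 mm⁴
  hole 3: d = 30 mm → contributes −71176.7 mm⁴
  hole 4: d = 90 mm → contributes −636 663 mm⁴
Total I = 111 084 320 mm⁴.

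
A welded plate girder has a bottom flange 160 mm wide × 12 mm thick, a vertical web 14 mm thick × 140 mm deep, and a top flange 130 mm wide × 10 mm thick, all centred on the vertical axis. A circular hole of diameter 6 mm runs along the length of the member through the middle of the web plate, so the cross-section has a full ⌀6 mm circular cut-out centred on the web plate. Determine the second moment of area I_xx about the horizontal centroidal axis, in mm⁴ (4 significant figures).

I_xx ≈ 2.118 × 10⁷ mm⁴

Break the section into simple shapes (no overlaps), measuring from the bottom-left corner of the bounding box.
Bottom plate: 160 × 12, A = 1 920 mm², y = 6 mm, Ī = 23 040 mm⁴.
Web plate: 14 × 140, A = 1 960 mm², y = 82 mm, Ī = 3 201 333 mm⁴.
Top plate: 130 × 10, A = 1 300 mm², y = 157 mm, Ī = 10833.3 mm⁴.
Hole (subtracted): ⌀6, A = 28.2743 mm², y = 82 mm, Ī = 63.6173 mm⁴.
Centroid: ȳ = ΣA·y / ΣA = 72.6012 mm.
Transfer each piece to the horizontal centroidal axis using Ī + A·d² with d = y − 72.6012:
  bottom plate: d = -66.6012 mm → contributes +8 539 624 mm⁴
  web plate: d = 9.39879 mm → contributes +3 374 474 mm⁴
  top plate: d = 84.3988 mm → contributes +9 270 936 mm⁴
  hole: d = 9.39879 mm → contributes −2561.3 mm⁴
Total I = 21 182 474 mm⁴.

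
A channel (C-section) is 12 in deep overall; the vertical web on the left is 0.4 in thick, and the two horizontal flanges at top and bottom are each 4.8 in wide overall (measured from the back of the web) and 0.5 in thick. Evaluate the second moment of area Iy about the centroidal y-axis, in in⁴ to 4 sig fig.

Split into non-overlapping primitives; take the origin at the lower-left of the bounding box.
Web: 0.4 × 12, A = 4.8 in², x = 0.2 in, Ī = 0.064 in⁴.
Top flange (beyond web): 4.4 × 0.5, A = 2.2 in², x = 2.6 in, Ī = 3.54933 in⁴.
Bottom flange (beyond web): 4.4 × 0.5, A = 2.2 in², x = 2.6 in, Ī = 3.54933 in⁴.
Centroid: x̄ = ΣA·x / ΣA = 1.34783 in.
Transfer each piece to the centroidal y-axis using Ī + A·d² with d = x − 1.34783:
  web: d = -1.14783 in → contributes +6.38802 in⁴
  top flange (beyond web): d = 1.25217 in → contributes +6.9988 in⁴
  bottom flange (beyond web): d = 1.25217 in → contributes +6.9988 in⁴
Total I = 20.3856 in⁴.

Iy ≈ 20.39 in⁴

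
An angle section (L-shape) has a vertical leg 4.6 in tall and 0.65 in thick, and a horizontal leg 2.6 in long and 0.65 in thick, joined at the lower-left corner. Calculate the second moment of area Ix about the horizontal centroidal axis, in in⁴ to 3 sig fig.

Treat the section as a set of non-overlapping primitives; coordinates are from the bounding-box lower-left.
Vertical leg: 0.65 × 4.6, A = 2.99 in², y = 2.3 in, Ī = 5.2724 in⁴.
Horizontal leg (remainder): 1.95 × 0.65, A = 1.2675 in², y = 0.325 in, Ī = 0.044627 in⁴.
Centroid: ȳ = ΣA·y / ΣA = 1.712 in.
Transfer each piece to the horizontal centroidal axis using Ī + A·d² with d = y − 1.712:
  vertical leg: d = 0.58798 in → contributes +6.3061 in⁴
  horizontal leg (remainder): d = -1.387 in → contributes +2.4831 in⁴
Total I = 8.7891 in⁴.

Ix ≈ 8.79 in⁴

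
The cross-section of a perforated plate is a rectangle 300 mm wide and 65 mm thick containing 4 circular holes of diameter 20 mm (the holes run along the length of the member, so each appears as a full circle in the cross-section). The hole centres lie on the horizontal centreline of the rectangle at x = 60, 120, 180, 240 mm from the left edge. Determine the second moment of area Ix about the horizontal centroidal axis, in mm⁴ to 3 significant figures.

Ix ≈ 6.83 × 10⁶ mm⁴

Break the section into simple shapes (no overlaps), measuring from the bottom-left corner of the bounding box.
Plate: 300 × 65, A = 19 500 mm², y = 32.5 mm, Ī = 6 865 625 mm⁴.
Hole 1 (subtracted): ⌀20, A = 314.16 mm², y = 32.5 mm, Ī = 7 854 mm⁴.
Hole 2 (subtracted): ⌀20, A = 314.16 mm², y = 32.5 mm, Ī = 7 854 mm⁴.
Hole 3 (subtracted): ⌀20, A = 314.16 mm², y = 32.5 mm, Ī = 7 854 mm⁴.
Hole 4 (subtracted): ⌀20, A = 314.16 mm², y = 32.5 mm, Ī = 7 854 mm⁴.
By symmetry the centroid is at mid-height, ȳ = 32.5 mm.
All pieces are centred on the horizontal centroidal axis, so I = ΣĪ (holes subtracted) = 6 834 209 mm⁴.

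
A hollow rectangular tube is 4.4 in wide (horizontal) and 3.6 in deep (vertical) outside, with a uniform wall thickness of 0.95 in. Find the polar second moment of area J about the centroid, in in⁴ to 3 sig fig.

Treat the section as a set of non-overlapping primitives; coordinates are from the bounding-box lower-left.
Outer rectangle: 4.4 × 3.6, A = 15.84 in², y = 1.8 in, Ī = 17.107 in⁴.
Inner void (subtracted): 2.5 × 1.7, A = 4.25 in², y = 1.8 in, Ī = 1.0235 in⁴.
By symmetry the centroid is at mid-height, ȳ = 1.8 in.
All pieces are centred on the centroidal x-axis, so I = ΣĪ (holes subtracted) = 16.084 in⁴.
Repeating about the centroidal y-axis gives I_y = 23.342 in⁴.
Polar second moment: J = I_x + I_y = 39.425 in⁴.

J ≈ 39.4 in⁴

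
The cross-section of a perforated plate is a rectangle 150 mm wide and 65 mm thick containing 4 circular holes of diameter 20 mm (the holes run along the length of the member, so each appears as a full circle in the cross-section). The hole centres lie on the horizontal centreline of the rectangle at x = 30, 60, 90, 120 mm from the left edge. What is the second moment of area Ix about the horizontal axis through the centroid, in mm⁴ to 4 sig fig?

Treat the section as a set of non-overlapping primitives; coordinates are from the bounding-box lower-left.
Plate: 150 × 65, A = 9 750 mm², y = 32.5 mm, Ī = 3 432 813 mm⁴.
Hole 1 (subtracted): ⌀20, A = 314.159 mm², y = 32.5 mm, Ī = 7853.98 mm⁴.
Hole 2 (subtracted): ⌀20, A = 314.159 mm², y = 32.5 mm, Ī = 7853.98 mm⁴.
Hole 3 (subtracted): ⌀20, A = 314.159 mm², y = 32.5 mm, Ī = 7853.98 mm⁴.
Hole 4 (subtracted): ⌀20, A = 314.159 mm², y = 32.5 mm, Ī = 7853.98 mm⁴.
By symmetry the centroid is at mid-height, ȳ = 32.5 mm.
All pieces are centred on the horizontal axis through the centroid, so I = ΣĪ (holes subtracted) = 3 401 397 mm⁴.

Ix ≈ 3.401 × 10⁶ mm⁴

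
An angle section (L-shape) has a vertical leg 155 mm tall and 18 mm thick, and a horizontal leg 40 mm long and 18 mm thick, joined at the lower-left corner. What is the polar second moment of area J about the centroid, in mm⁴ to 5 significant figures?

Break the section into simple shapes (no overlaps), measuring from the bottom-left corner of the bounding box.
Vertical leg: 18 × 155, A = 2 790 mm², y = 77.5 mm, Ī = 5 585 813 mm⁴.
Horizontal leg (remainder): 22 × 18, A = 396 mm², y = 9 mm, Ī = 10 692 mm⁴.
Centroid: ȳ = ΣA·y / ΣA = 68.98588 mm.
Transfer each piece to the centroidal x-axis using Ī + A·d² with d = y − 68.98588:
  vertical leg: d = 8.514124 mm → contributes +5 788 060 mm⁴
  horizontal leg (remainder): d = -59.98588 mm → contributes +1 435 621 mm⁴
Total I = 7 223 681 mm⁴.
For the y-axis: x̄ = 11.48588 mm.
Repeating about the centroidal y-axis gives I_y = 230013.9 mm⁴.
Polar second moment: J = I_x + I_y = 7 453 695 mm⁴.

J ≈ 7.4537 × 10⁶ mm⁴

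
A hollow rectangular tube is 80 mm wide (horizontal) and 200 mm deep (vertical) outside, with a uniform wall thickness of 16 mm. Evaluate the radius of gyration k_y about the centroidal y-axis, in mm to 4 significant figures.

k_y ≈ 29.67 mm

Treat the section as a set of non-overlapping primitives; coordinates are from the bounding-box lower-left.
Outer rectangle: 80 × 200, A = 16 000 mm², x = 40 mm, Ī = 8 533 333 mm⁴.
Inner void (subtracted): 48 × 168, A = 8 064 mm², x = 40 mm, Ī = 1 548 288 mm⁴.
By symmetry the centroid is at mid-width, x̄ = 40 mm.
All pieces are centred on the centroidal y-axis, so I = ΣĪ (holes subtracted) = 6 985 045 mm⁴.
Radius of gyration: k = √(I/A) = √(6 985 045 / 7 936) = 29.6677 mm.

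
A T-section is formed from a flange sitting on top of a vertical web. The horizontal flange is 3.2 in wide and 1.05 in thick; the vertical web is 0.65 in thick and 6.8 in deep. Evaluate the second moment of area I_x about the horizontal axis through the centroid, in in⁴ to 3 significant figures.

Treat the section as a set of non-overlapping primitives; coordinates are from the bounding-box lower-left.
Flange: 3.2 × 1.05, A = 3.36 in², y = 7.325 in, Ī = 0.3087 in⁴.
Web: 0.65 × 6.8, A = 4.42 in², y = 3.4 in, Ī = 17.032 in⁴.
Centroid: ȳ = ΣA·y / ΣA = 5.0951 in.
Transfer each piece to the horizontal axis through the centroid using Ī + A·d² with d = y − 5.0951:
  flange: d = 2.2299 in → contributes +17.016 in⁴
  web: d = -1.6951 in → contributes +29.732 in⁴
Total I = 46.748 in⁴.

I_x ≈ 46.7 in⁴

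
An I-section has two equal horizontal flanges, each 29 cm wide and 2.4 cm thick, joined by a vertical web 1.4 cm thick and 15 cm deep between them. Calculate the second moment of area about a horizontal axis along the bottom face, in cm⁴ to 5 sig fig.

Break the section into simple shapes (no overlaps), measuring from the bottom-left corner of the bounding box.
Bottom flange: 29 × 2.4, A = 69.6 cm², y = 1.2 cm, Ī = 33.408 cm⁴.
Web: 1.4 × 15, A = 21 cm², y = 9.9 cm, Ī = 393.75 cm⁴.
Top flange: 29 × 2.4, A = 69.6 cm², y = 18.6 cm, Ī = 33.408 cm⁴.
Transfer each piece to the bottom edge using Ī + A·d² with d = y − 0:
  bottom flange: d = 1.2 cm → contributes +133.632 cm⁴
  web: d = 9.9 cm → contributes +2451.96 cm⁴
  top flange: d = 18.6 cm → contributes +24112.22 cm⁴
Total I = 26697.82 cm⁴.

I_base ≈ 2.6698 × 10⁴ cm⁴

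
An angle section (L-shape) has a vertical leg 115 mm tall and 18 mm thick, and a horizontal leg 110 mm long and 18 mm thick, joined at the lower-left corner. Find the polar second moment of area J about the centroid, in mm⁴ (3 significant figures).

J ≈ 8.50 × 10⁶ mm⁴

Treat the section as a set of non-overlapping primitives; coordinates are from the bounding-box lower-left.
Vertical leg: 18 × 115, A = 2 070 mm², y = 57.5 mm, Ī = 2 281 313 mm⁴.
Horizontal leg (remainder): 92 × 18, A = 1 656 mm², y = 9 mm, Ī = 44 712 mm⁴.
Centroid: ȳ = ΣA·y / ΣA = 35.944 mm.
Transfer each piece to the centroidal x-axis using Ī + A·d² with d = y − 35.944:
  vertical leg: d = 21.556 mm → contributes +3 243 121 mm⁴
  horizontal leg (remainder): d = -26.944 mm → contributes +1 246 973 mm⁴
Total I = 4 490 095 mm⁴.
For the y-axis: x̄ = 33.444 mm.
Repeating about the centroidal y-axis gives I_y = 4 006 922 mm⁴.
Polar second moment: J = I_x + I_y = 8 497 017 mm⁴.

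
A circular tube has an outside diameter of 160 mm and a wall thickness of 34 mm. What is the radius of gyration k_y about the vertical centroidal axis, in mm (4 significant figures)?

k_y ≈ 46.14 mm

Split into non-overlapping primitives; take the origin at the lower-left of the bounding box.
Outer circle: ⌀160, A = 20106.2 mm², x = 80 mm, Ī = 32 169 909 mm⁴.
Bore (subtracted): ⌀92, A = 6647.61 mm², x = 80 mm, Ī = 3 516 586 mm⁴.
By symmetry the centroid is at mid-width, x̄ = 80 mm.
All pieces are centred on the vertical centroidal axis, so I = ΣĪ (holes subtracted) = 28 653 323 mm⁴.
Radius of gyration: k = √(I/A) = √(28 653 323 / 13458.6) = 46.1411 mm.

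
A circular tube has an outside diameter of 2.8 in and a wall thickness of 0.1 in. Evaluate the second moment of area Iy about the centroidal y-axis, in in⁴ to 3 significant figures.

Split into non-overlapping primitives; take the origin at the lower-left of the bounding box.
Outer circle: ⌀2.8, A = 6.1575 in², x = 1.4 in, Ī = 3.0172 in⁴.
Bore (subtracted): ⌀2.6, A = 5.3093 in², x = 1.4 in, Ī = 2.2432 in⁴.
By symmetry the centroid is at mid-width, x̄ = 1.4 in.
All pieces are centred on the centroidal y-axis, so I = ΣĪ (holes subtracted) = 0.77401 in⁴.

Iy ≈ 0.774 in⁴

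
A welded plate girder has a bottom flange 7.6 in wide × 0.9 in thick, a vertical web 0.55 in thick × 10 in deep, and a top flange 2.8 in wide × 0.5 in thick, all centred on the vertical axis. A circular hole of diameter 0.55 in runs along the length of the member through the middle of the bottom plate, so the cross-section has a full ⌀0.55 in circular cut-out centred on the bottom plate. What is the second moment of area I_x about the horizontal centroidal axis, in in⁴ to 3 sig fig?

Break the section into simple shapes (no overlaps), measuring from the bottom-left corner of the bounding box.
Bottom plate: 7.6 × 0.9, A = 6.84 in², y = 0.45 in, Ī = 0.4617 in⁴.
Web plate: 0.55 × 10, A = 5.5 in², y = 5.9 in, Ī = 45.833 in⁴.
Top plate: 2.8 × 0.5, A = 1.4 in², y = 11.15 in, Ī = 0.029167 in⁴.
Hole (subtracted): ⌀0.55, A = 0.23758 in², y = 0.45 in, Ī = 0.0044918 in⁴.
Centroid: ȳ = ΣA·y / ΣA = 3.7794 in.
Transfer each piece to the horizontal centroidal axis using Ī + A·d² with d = y − 3.7794:
  bottom plate: d = -3.3294 in → contributes +76.283 in⁴
  web plate: d = 2.1206 in → contributes +70.566 in⁴
  top plate: d = 7.3706 in → contributes +76.085 in⁴
  hole: d = -3.3294 in → contributes −2.6381 in⁴
Total I = 220.3 in⁴.

I_x ≈ 220 in⁴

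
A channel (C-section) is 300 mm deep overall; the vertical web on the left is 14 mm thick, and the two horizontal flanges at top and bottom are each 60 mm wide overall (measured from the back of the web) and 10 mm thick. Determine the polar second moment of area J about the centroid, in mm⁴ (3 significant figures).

J ≈ 5.18 × 10⁷ mm⁴

Decompose the section into non-overlapping parts with the origin at the bottom-left of its bounding rectangle.
Web: 14 × 300, A = 4 200 mm², y = 150 mm, Ī = 31 500 000 mm⁴.
Top flange (beyond web): 46 × 10, A = 460 mm², y = 295 mm, Ī = 3833.3 mm⁴.
Bottom flange (beyond web): 46 × 10, A = 460 mm², y = 5 mm, Ī = 3833.3 mm⁴.
By symmetry the centroid is at mid-height, ȳ = 150 mm.
Transfer each piece to the centroidal x-axis using Ī + A·d² with d = y − 150:
  web: d = 0 mm → contributes +31 500 000 mm⁴
  top flange (beyond web): d = 145 mm → contributes +9 675 333 mm⁴
  bottom flange (beyond web): d = -145 mm → contributes +9 675 333 mm⁴
Total I = 50 850 667 mm⁴.
For the y-axis: x̄ = 12.391 mm.
Repeating about the centroidal y-axis gives I_y = 910 045 mm⁴.
Polar second moment: J = I_x + I_y = 51 760 712 mm⁴.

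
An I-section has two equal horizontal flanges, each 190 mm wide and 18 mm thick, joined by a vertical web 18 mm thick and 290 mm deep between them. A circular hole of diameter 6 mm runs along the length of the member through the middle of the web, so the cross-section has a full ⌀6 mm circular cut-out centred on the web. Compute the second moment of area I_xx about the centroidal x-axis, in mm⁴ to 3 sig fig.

Decompose the section into non-overlapping parts with the origin at the bottom-left of its bounding rectangle.
Bottom flange: 190 × 18, A = 3 420 mm², y = 9 mm, Ī = 92 340 mm⁴.
Web: 18 × 290, A = 5 220 mm², y = 163 mm, Ī = 36 583 500 mm⁴.
Top flange: 190 × 18, A = 3 420 mm², y = 317 mm, Ī = 92 340 mm⁴.
Hole (subtracted): ⌀6, A = 28.274 mm², y = 163 mm, Ī = 63.617 mm⁴.
By symmetry the centroid is at mid-height, ȳ = 163 mm.
Transfer each piece to the centroidal x-axis using Ī + A·d² with d = y − 163:
  bottom flange: d = -154 mm → contributes +81 201 060 mm⁴
  web: d = 0 mm → contributes +36 583 500 mm⁴
  top flange: d = 154 mm → contributes +81 201 060 mm⁴
  hole: d = 0 mm → contributes −63.617 mm⁴
Total I = 198 985 556 mm⁴.

I_xx ≈ 1.99 × 10⁸ mm⁴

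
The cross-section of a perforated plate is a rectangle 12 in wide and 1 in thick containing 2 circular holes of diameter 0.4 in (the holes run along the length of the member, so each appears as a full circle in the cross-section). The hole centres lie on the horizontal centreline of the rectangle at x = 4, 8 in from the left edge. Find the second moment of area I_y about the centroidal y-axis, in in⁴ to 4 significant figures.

Break the section into simple shapes (no overlaps), measuring from the bottom-left corner of the bounding box.
Plate: 12 × 1, A = 12 in², x = 6 in, Ī = 144 in⁴.
Hole 1 (subtracted): ⌀0.4, A = 0.125664 in², x = 4 in, Ī = 0.00125664 in⁴.
Hole 2 (subtracted): ⌀0.4, A = 0.125664 in², x = 8 in, Ī = 0.00125664 in⁴.
By symmetry the centroid is at mid-width, x̄ = 6 in.
Transfer each piece to the centroidal y-axis using Ī + A·d² with d = x − 6:
  plate: d = 0 in → contributes +144 in⁴
  hole 1: d = -2 in → contributes −0.503911 in⁴
  hole 2: d = 2 in → contributes −0.503911 in⁴
Total I = 142.992 in⁴.

I_y ≈ 143.0 in⁴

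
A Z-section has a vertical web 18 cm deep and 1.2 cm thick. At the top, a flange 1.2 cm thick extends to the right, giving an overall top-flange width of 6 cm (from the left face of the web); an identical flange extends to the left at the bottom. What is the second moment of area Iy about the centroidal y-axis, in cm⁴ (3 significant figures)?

Split into non-overlapping primitives; take the origin at the lower-left of the bounding box.
Web: 1.2 × 18, A = 21.6 cm², x = 5.4 cm, Ī = 2.592 cm⁴.
Top flange (beyond web): 4.8 × 1.2, A = 5.76 cm², x = 8.4 cm, Ī = 11.059 cm⁴.
Bottom flange (beyond web): 4.8 × 1.2, A = 5.76 cm², x = 2.4 cm, Ī = 11.059 cm⁴.
Centroid: x̄ = ΣA·x / ΣA = 5.4 cm.
Transfer each piece to the centroidal y-axis using Ī + A·d² with d = x − 5.4:
  web: d = 0 cm → contributes +2.592 cm⁴
  top flange (beyond web): d = 3 cm → contributes +62.899 cm⁴
  bottom flange (beyond web): d = -3 cm → contributes +62.899 cm⁴
Total I = 128.39 cm⁴.

Iy ≈ 128 cm⁴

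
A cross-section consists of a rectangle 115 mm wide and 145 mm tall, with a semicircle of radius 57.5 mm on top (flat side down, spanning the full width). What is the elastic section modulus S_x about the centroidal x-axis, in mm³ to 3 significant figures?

Treat the section as a set of non-overlapping primitives; coordinates are from the bounding-box lower-left.
Rectangular body: 115 × 145, A = 16 675 mm², y = 72.5 mm, Ī = 29 215 990 mm⁴.
Semicircular cap: semicircle r = 57.5, A = 5193.4 mm², y = 169.4 mm, Ī = 1 199 785 mm⁴.
Centroid: ȳ = ΣA·y / ΣA = 95.513 mm.
Transfer each piece to the centroidal x-axis using Ī + A·d² with d = y − 95.513:
  rectangular body: d = -23.013 mm → contributes +38 047 244 mm⁴
  semicircular cap: d = 73.89 mm → contributes +29 554 982 mm⁴
Total I = 67 602 226 mm⁴.
Extreme fibre distance c = 106.99 mm; S = I/c = 631 875 mm³.

S_x ≈ 6.32 × 10⁵ mm³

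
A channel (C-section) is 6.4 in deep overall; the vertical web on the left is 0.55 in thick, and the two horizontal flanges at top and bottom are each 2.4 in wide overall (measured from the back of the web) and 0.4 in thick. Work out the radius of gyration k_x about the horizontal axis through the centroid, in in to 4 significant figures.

Treat the section as a set of non-overlapping primitives; coordinates are from the bounding-box lower-left.
Web: 0.55 × 6.4, A = 3.52 in², y = 3.2 in, Ī = 12.0149 in⁴.
Top flange (beyond web): 1.85 × 0.4, A = 0.74 in², y = 6.2 in, Ī = 0.00986667 in⁴.
Bottom flange (beyond web): 1.85 × 0.4, A = 0.74 in², y = 0.2 in, Ī = 0.00986667 in⁴.
By symmetry the centroid is at mid-height, ȳ = 3.2 in.
Transfer each piece to the horizontal axis through the centroid using Ī + A·d² with d = y − 3.2:
  web: d = 0 in → contributes +12.0149 in⁴
  top flange (beyond web): d = 3 in → contributes +6.66987 in⁴
  bottom flange (beyond web): d = -3 in → contributes +6.66987 in⁴
Total I = 25.3547 in⁴.
Radius of gyration: k = √(I/A) = √(25.3547 / 5) = 2.25187 in.

k_x ≈ 2.252 in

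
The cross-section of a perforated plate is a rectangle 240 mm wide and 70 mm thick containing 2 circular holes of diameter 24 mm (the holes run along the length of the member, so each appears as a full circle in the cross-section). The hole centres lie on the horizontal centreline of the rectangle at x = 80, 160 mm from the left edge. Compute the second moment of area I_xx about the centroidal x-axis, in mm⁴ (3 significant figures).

Split into non-overlapping primitives; take the origin at the lower-left of the bounding box.
Plate: 240 × 70, A = 16 800 mm², y = 35 mm, Ī = 6 860 000 mm⁴.
Hole 1 (subtracted): ⌀24, A = 452.39 mm², y = 35 mm, Ī = 16 286 mm⁴.
Hole 2 (subtracted): ⌀24, A = 452.39 mm², y = 35 mm, Ī = 16 286 mm⁴.
By symmetry the centroid is at mid-height, ȳ = 35 mm.
All pieces are centred on the centroidal x-axis, so I = ΣĪ (holes subtracted) = 6 827 428 mm⁴.

I_xx ≈ 6.83 × 10⁶ mm⁴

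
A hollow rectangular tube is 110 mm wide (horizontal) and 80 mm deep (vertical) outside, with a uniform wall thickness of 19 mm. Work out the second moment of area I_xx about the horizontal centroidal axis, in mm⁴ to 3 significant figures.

I_xx ≈ 4.25 × 10⁶ mm⁴

Treat the section as a set of non-overlapping primitives; coordinates are from the bounding-box lower-left.
Outer rectangle: 110 × 80, A = 8 800 mm², y = 40 mm, Ī = 4 693 333 mm⁴.
Inner void (subtracted): 72 × 42, A = 3 024 mm², y = 40 mm, Ī = 444 528 mm⁴.
By symmetry the centroid is at mid-height, ȳ = 40 mm.
All pieces are centred on the horizontal centroidal axis, so I = ΣĪ (holes subtracted) = 4 248 805 mm⁴.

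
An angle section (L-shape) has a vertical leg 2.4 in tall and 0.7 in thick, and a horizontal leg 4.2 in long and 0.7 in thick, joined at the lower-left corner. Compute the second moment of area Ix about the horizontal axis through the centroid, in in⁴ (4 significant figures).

Ix ≈ 1.626 in⁴

Treat the section as a set of non-overlapping primitives; coordinates are from the bounding-box lower-left.
Vertical leg: 0.7 × 2.4, A = 1.68 in², y = 1.2 in, Ī = 0.8064 in⁴.
Horizontal leg (remainder): 3.5 × 0.7, A = 2.45 in², y = 0.35 in, Ī = 0.100042 in⁴.
Centroid: ȳ = ΣA·y / ΣA = 0.695763 in.
Transfer each piece to the horizontal axis through the centroid using Ī + A·d² with d = y − 0.695763:
  vertical leg: d = 0.504237 in → contributes +1.23355 in⁴
  horizontal leg (remainder): d = -0.345763 in → contributes +0.392944 in⁴
Total I = 1.62649 in⁴.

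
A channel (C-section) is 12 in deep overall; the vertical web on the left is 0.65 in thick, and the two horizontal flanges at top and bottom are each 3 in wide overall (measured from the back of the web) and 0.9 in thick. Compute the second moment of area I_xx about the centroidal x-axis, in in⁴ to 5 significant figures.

Treat the section as a set of non-overlapping primitives; coordinates are from the bounding-box lower-left.
Web: 0.65 × 12, A = 7.8 in², y = 6 in, Ī = 93.6 in⁴.
Top flange (beyond web): 2.35 × 0.9, A = 2.115 in², y = 11.55 in, Ī = 0.1427625 in⁴.
Bottom flange (beyond web): 2.35 × 0.9, A = 2.115 in², y = 0.45 in, Ī = 0.1427625 in⁴.
By symmetry the centroid is at mid-height, ȳ = 6 in.
Transfer each piece to the centroidal x-axis using Ī + A·d² with d = y − 6:
  web: d = 0 in → contributes +93.6 in⁴
  top flange (beyond web): d = 5.55 in → contributes +65.29005 in⁴
  bottom flange (beyond web): d = -5.55 in → contributes +65.29005 in⁴
Total I = 224.1801 in⁴.

I_xx ≈ 224.18 in⁴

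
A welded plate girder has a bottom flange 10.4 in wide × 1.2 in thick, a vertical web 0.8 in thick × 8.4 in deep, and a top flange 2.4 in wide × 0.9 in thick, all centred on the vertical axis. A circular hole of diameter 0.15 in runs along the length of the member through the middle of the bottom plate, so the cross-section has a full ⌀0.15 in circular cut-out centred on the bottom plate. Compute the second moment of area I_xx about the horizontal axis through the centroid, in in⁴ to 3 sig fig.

Break the section into simple shapes (no overlaps), measuring from the bottom-left corner of the bounding box.
Bottom plate: 10.4 × 1.2, A = 12.48 in², y = 0.6 in, Ī = 1.4976 in⁴.
Web plate: 0.8 × 8.4, A = 6.72 in², y = 5.4 in, Ī = 39.514 in⁴.
Top plate: 2.4 × 0.9, A = 2.16 in², y = 10.05 in, Ī = 0.1458 in⁴.
Hole (subtracted): ⌀0.15, A = 0.017671 in², y = 0.6 in, Ī = 0.00002485 in⁴.
Centroid: ȳ = ΣA·y / ΣA = 3.0678 in.
Transfer each piece to the horizontal axis through the centroid using Ī + A·d² with d = y − 3.0678:
  bottom plate: d = -2.4678 in → contributes +77.5 in⁴
  web plate: d = 2.3322 in → contributes +76.066 in⁴
  top plate: d = 6.9822 in → contributes +105.45 in⁴
  hole: d = -2.4678 in → contributes −0.10764 in⁴
Total I = 258.91 in⁴.

I_xx ≈ 259 in⁴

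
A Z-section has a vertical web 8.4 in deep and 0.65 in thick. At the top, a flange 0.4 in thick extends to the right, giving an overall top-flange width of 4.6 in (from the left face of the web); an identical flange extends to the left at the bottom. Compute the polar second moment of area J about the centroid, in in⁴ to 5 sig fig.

J ≈ 103.72 in⁴

Treat the section as a set of non-overlapping primitives; coordinates are from the bounding-box lower-left.
Web: 0.65 × 8.4, A = 5.46 in², y = 4.2 in, Ī = 32.1048 in⁴.
Top flange (beyond web): 3.95 × 0.4, A = 1.58 in², y = 8.2 in, Ī = 0.02106667 in⁴.
Bottom flange (beyond web): 3.95 × 0.4, A = 1.58 in², y = 0.2 in, Ī = 0.02106667 in⁴.
Centroid: ȳ = ΣA·y / ΣA = 4.2 in.
Transfer each piece to the centroidal x-axis using Ī + A·d² with d = y − 4.2:
  web: d = 0 in → contributes +32.1048 in⁴
  top flange (beyond web): d = 4 in → contributes +25.30107 in⁴
  bottom flange (beyond web): d = -4 in → contributes +25.30107 in⁴
Total I = 82.70693 in⁴.
For the y-axis: x̄ = 4.275 in.
Repeating about the centroidal y-axis gives I_y = 21.0173 in⁴.
Polar second moment: J = I_x + I_y = 103.7242 in⁴.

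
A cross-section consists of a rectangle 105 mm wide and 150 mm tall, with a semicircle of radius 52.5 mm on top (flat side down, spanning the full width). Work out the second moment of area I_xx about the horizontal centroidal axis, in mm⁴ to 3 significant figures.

I_xx ≈ 6.25 × 10⁷ mm⁴

Treat the section as a set of non-overlapping primitives; coordinates are from the bounding-box lower-left.
Rectangular body: 105 × 150, A = 15 750 mm², y = 75 mm, Ī = 29 531 250 mm⁴.
Semicircular cap: semicircle r = 52.5, A = 4329.5 mm², y = 172.28 mm, Ī = 833 814 mm⁴.
Centroid: ȳ = ΣA·y / ΣA = 95.976 mm.
Transfer each piece to the horizontal centroidal axis using Ī + A·d² with d = y − 95.976:
  rectangular body: d = -20.976 mm → contributes +36 460 937 mm⁴
  semicircular cap: d = 76.306 mm → contributes +26 042 820 mm⁴
Total I = 62 503 758 mm⁴.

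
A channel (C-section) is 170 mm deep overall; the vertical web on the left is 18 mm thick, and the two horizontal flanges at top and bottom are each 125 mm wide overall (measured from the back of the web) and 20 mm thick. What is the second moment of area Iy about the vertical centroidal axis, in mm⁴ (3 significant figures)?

Treat the section as a set of non-overlapping primitives; coordinates are from the bounding-box lower-left.
Web: 18 × 170, A = 3 060 mm², x = 9 mm, Ī = 82 620 mm⁴.
Top flange (beyond web): 107 × 20, A = 2 140 mm², x = 71.5 mm, Ī = 2 041 738 mm⁴.
Bottom flange (beyond web): 107 × 20, A = 2 140 mm², x = 71.5 mm, Ī = 2 041 738 mm⁴.
Centroid: x̄ = ΣA·x / ΣA = 45.444 mm.
Transfer each piece to the vertical centroidal axis using Ī + A·d² with d = x − 45.444:
  web: d = -36.444 mm → contributes +4 146 837 mm⁴
  top flange (beyond web): d = 26.056 mm → contributes +3 494 601 mm⁴
  bottom flange (beyond web): d = 26.056 mm → contributes +3 494 601 mm⁴
Total I = 11 136 039 mm⁴.

Iy ≈ 1.11 × 10⁷ mm⁴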